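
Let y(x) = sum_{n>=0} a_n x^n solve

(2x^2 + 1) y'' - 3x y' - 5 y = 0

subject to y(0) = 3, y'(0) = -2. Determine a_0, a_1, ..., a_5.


Ansatz: y(x) = sum_{n>=0} a_n x^n, so y'(x) = sum_{n>=1} n a_n x^(n-1) and y''(x) = sum_{n>=2} n(n-1) a_n x^(n-2).
Substitute into P(x) y'' + Q(x) y' + R(x) y = 0 with P(x) = 2x^2 + 1, Q(x) = -3x, R(x) = -5, and match powers of x.
Initial conditions: a_0 = 3, a_1 = -2.
Setting the coefficient of each power of x to zero and solving order by order (substituting the coefficients already found):
  x^0: 2 a_2 - 5 a_0 = 0  ->  2 a_2 = 5 a_0 = 15  ->  a_2 = 15/2
  x^1: 6 a_3 - 8 a_1 = 0  ->  6 a_3 = 8 a_1 = -16  ->  a_3 = -8/3
  x^2: 12 a_4 - 7 a_2 = 0  ->  12 a_4 = 7 a_2 = 105/2  ->  a_4 = 35/8
  x^3: 20 a_5 - 2 a_3 = 0  ->  20 a_5 = 2 a_3 = -16/3  ->  a_5 = -4/15
Truncated series: y(x) = 3 - 2 x + (15/2) x^2 - (8/3) x^3 + (35/8) x^4 - (4/15) x^5 + O(x^6).

a_0 = 3; a_1 = -2; a_2 = 15/2; a_3 = -8/3; a_4 = 35/8; a_5 = -4/15


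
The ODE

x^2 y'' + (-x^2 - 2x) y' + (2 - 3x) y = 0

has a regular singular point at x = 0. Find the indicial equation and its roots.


Divide by x^2 to reach normal form y'' + P_1(x) y' + P_2(x) y = 0 with P_1(x) = -1 - 2/x and P_2(x) = -3/x + 2/x^2.
x = 0 is a singular point because the y'-coefficient -1 - 2/x has a pole at x = 0 and the y-coefficient -3/x + 2/x^2 has a pole at x = 0.
It is a regular singular point because x P_1(x) = p(x) = -x - 2 and x^2 P_2(x) = q(x) = 2 - 3x are polynomials, hence analytic at x = 0.
p(0) = -2,  q(0) = 2.
Indicial equation: r(r-1) + p(0) r + q(0) = 0, i.e. r^2 + (p(0) - 1) r + q(0) = 0, i.e. r^2 - 3 r + 2 = 0.
Discriminant: (-3)^2 - 4(2) = 1, so r = (3 ± 1)/2.
Solving: r_1 = 2, r_2 = 1.

indicial: r^2 - 3 r + 2 = 0; roots r_1 = 2, r_2 = 1


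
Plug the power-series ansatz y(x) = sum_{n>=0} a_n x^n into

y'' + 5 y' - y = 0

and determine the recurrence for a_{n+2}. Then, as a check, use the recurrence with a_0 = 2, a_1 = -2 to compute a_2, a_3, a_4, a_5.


Substitute y = sum_n a_n x^n.
y''(x) has coefficient (n+2)(n+1) a_{n+2} at x^n;
5 y'(x) has coefficient 5 (n+1) a_{n+1} at x^n;
-y(x) has coefficient -1 a_n at x^n.
Matching x^n: (n+2)(n+1) a_{n+2} + 5 (n+1) a_{n+1} - 1 a_n = 0.
Thus a_{n+2} = [-5 (n+1) a_{n+1} + 1 a_n] / ((n+1)(n+2)).

Check with a_0 = 2, a_1 = -2 (apply the recurrence for n = 0, 1, 2, 3): a_0 = 2, a_1 = -2, a_2 = 6, a_3 = -31/3, a_4 = 161/12, a_5 = -209/15.

a_(n+2) = [-5 (n+1) a_(n+1) + 1 a_n] / ((n+1)(n+2)); check: a_0 = 2, a_1 = -2, a_2 = 6, a_3 = -31/3, a_4 = 161/12, a_5 = -209/15


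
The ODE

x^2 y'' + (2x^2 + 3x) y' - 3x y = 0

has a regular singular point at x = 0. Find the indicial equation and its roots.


Divide by x^2 to reach normal form y'' + P_1(x) y' + P_2(x) y = 0 with P_1(x) = 2 + 3/x and P_2(x) = -3/x.
x = 0 is a singular point because the y'-coefficient 2 + 3/x has a pole at x = 0 and the y-coefficient -3/x has a pole at x = 0.
It is a regular singular point because x P_1(x) = p(x) = 2x + 3 and x^2 P_2(x) = q(x) = -3x are polynomials, hence analytic at x = 0.
p(0) = 3,  q(0) = 0.
Indicial equation: r(r-1) + p(0) r + q(0) = 0, i.e. r^2 + (p(0) - 1) r + q(0) = 0, i.e. r^2 + 2 r = 0.
Discriminant: (2)^2 - 4(0) = 4, so r = (-2 ± 2)/2.
Solving: r_1 = 0, r_2 = -2.

indicial: r^2 + 2 r = 0; roots r_1 = 0, r_2 = -2


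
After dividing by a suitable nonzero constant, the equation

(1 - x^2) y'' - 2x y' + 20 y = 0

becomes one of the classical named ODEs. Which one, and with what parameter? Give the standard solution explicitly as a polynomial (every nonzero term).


The equation is already in a standard form:  (1 - x^2) y'' - 2x y' + 20 y = 0.
This matches the Legendre equation (1 - x^2) y'' - 2x y' + n(n+1) y = 0 (note the -2x y' term) with n(n+1) = 20, so n = 4; the polynomial solution is P_4(x).
With y = sum_k a_k x^k, matching x^k gives (k+2)(k+1) a_{k+2} = [k(k+1) - n(n+1)] a_k = (k - 4)(k + 5) a_k. The right side vanishes at k = 4, so the series with the parity of 4 terminates at degree 4.
Standard normalization (P_n(1) = 1): leading coefficient (2n)!/(2^n (n!)^2) = 40320/(16*576) = 35/8, so a_4 = 35/8. Work downward with a_k = (k+1)(k+2) a_{k+2} / ((k - 4)(k + 5)):
  a_2 = (3)(4)(35/8) / ((2 - 4)(2 + 5)) = (105/2)/(-14) = -15/4
  a_0 = (1)(2)(-15/4) / ((0 - 4)(0 + 5)) = (-15/2)/(-20) = 3/8
Hence P_4(x) = 35 x^4/8 - 15 x^2/4 + 3/8.

P_4(x); series = 35 x^4/8 - 15 x^2/4 + 3/8


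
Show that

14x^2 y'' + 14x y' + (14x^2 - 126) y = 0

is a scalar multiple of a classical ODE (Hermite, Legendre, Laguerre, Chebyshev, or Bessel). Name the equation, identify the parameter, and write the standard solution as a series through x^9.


All three coefficients share the factor 14; dividing through by 14 gives  x^2 y'' + x y' + (x^2 - 9) y = 0.
This matches the Bessel equation x^2 y'' + x y' + (x^2 - nu^2) y = 0 with nu^2 = 9, so nu = 3; the solution bounded at x = 0 is J_3(x).
Frobenius at x = 0: indicial roots ±nu; for r = nu the recurrence k(k + 2nu) c_k = -c_{k-2} gives the standard series J_nu(x) = sum_{k>=0} (-1)^k / (k! (k+nu)!) (x/2)^(2k+nu). Evaluate the first 4 terms:
  k = 0: (-1)^0 / (0! * 3! * 2^3) x^3 = 1/(1*6*8) x^3 = (1/48) x^3
  k = 1: (-1)^1 / (1! * 4! * 2^5) x^5 = -1/(1*24*32) x^5 = (-1/768) x^5
  k = 2: (-1)^2 / (2! * 5! * 2^7) x^7 = 1/(2*120*128) x^7 = (1/30720) x^7
  k = 3: (-1)^3 / (3! * 6! * 2^9) x^9 = -1/(6*720*512) x^9 = (-1/2211840) x^9
Hence J_3(x) = -x^9/2211840 + x^7/30720 - x^5/768 + x^3/48 + ....

J_3(x); series = -x^9/2211840 + x^7/30720 - x^5/768 + x^3/48


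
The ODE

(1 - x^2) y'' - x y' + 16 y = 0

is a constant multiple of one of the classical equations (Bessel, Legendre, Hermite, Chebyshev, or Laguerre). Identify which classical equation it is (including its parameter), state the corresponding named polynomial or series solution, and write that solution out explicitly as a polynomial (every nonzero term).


The equation is already in a standard form:  (1 - x^2) y'' - x y' + 16 y = 0.
This matches the Chebyshev equation (1 - x^2) y'' - x y' + n^2 y = 0 (note the -x y' term, not -2x y') with n^2 = 16, so n = 4; the polynomial solution is T_4(x).
With y = sum_k a_k x^k, matching x^k gives (k+2)(k+1) a_{k+2} = (k^2 - n^2) a_k = (k - 4)(k + 4) a_k. The right side vanishes at k = 4, so the series with the parity of 4 terminates at degree 4.
Standard normalization: leading coefficient of T_n is 2^(n-1), so a_4 = 2^3 = 8. Work downward with a_k = (k+1)(k+2) a_{k+2} / ((k - 4)(k + 4)):
  a_2 = (3)(4)(8) / ((2 - 4)(2 + 4)) = 96/(-12) = -8
  a_0 = (1)(2)(-8) / ((0 - 4)(0 + 4)) = -16/(-16) = 1
Hence T_4(x) = 8 x^4 - 8 x^2 + 1.

T_4(x); series = 8 x^4 - 8 x^2 + 1


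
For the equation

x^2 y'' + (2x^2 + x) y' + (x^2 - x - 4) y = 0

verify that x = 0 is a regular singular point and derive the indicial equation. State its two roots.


Divide by x^2 to reach normal form y'' + P_1(x) y' + P_2(x) y = 0 with P_1(x) = 2 + 1/x and P_2(x) = 1 - 1/x - 4/x^2.
x = 0 is a singular point because the y'-coefficient 2 + 1/x has a pole at x = 0 and the y-coefficient 1 - 1/x - 4/x^2 has a pole at x = 0.
It is a regular singular point because x P_1(x) = p(x) = 2x + 1 and x^2 P_2(x) = q(x) = x^2 - x - 4 are polynomials, hence analytic at x = 0.
p(0) = 1,  q(0) = -4.
Indicial equation: r(r-1) + p(0) r + q(0) = 0, i.e. r^2 + (p(0) - 1) r + q(0) = 0, i.e. r^2 - 4 = 0.
Discriminant: (0)^2 - 4(-4) = 16, so r = (0 ± 4)/2.
Solving: r_1 = 2, r_2 = -2.

indicial: r^2 - 4 = 0; roots r_1 = 2, r_2 = -2


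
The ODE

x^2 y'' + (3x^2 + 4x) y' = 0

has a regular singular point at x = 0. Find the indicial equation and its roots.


Divide by x^2 to reach normal form y'' + P_1(x) y' + P_2(x) y = 0 with P_1(x) = 3 + 4/x and P_2(x) = 0.
x = 0 is a singular point because the y'-coefficient 3 + 4/x has a pole at x = 0.
It is a regular singular point because x P_1(x) = p(x) = 3x + 4 and x^2 P_2(x) = q(x) = 0 are polynomials, hence analytic at x = 0.
p(0) = 4,  q(0) = 0.
Indicial equation: r(r-1) + p(0) r + q(0) = 0, i.e. r^2 + (p(0) - 1) r + q(0) = 0, i.e. r^2 + 3 r = 0.
Discriminant: (3)^2 - 4(0) = 9, so r = (-3 ± 3)/2.
Solving: r_1 = 0, r_2 = -3.

indicial: r^2 + 3 r = 0; roots r_1 = 0, r_2 = -3


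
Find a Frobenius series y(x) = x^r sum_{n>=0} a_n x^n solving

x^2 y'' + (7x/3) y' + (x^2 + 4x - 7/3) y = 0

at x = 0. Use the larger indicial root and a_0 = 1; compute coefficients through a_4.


Write in Frobenius form y'' + (p(x)/x) y' + (q(x)/x^2) y = 0:
  p(x) = 7/3,  q(x) = x^2 + 4x - 7/3.
Indicial equation: r(r-1) + (7/3) r + (-7/3) = 0 -> roots r_1 = 1, r_2 = -7/3.
Take r = r_1 = 1. Let y(x) = x^r sum_{n>=0} a_n x^n with a_0 = 1.
Substitute y = x^r sum a_n x^n and match x^{r+n}. The recurrence is
  D(n) a_n + 4 a_{n-1} + 1 a_{n-2} = 0,  where D(n) = (r+n)(r+n-1) + (7/3)(r+n) + (-7/3).
  a_n = [-4 a_{n-1} - 1 a_{n-2}] / D(n).
Since the indicial polynomial factors as (r - r_1)(r - r_2), D(n) = (r_1 + n - r_1)(r_1 + n - r_2) = n(n + 10/3).
Evaluating step by step (a_0 = 1):
  n = 1: D(1) = 1(1 + 10/3) = 13/3; numerator = -4(1) = -4; a_1 = (-4)/(13/3) = -12/13
  n = 2: D(2) = 2(2 + 10/3) = 32/3; numerator = -4(-12/13) - 1(1) = 35/13; a_2 = (35/13)/(32/3) = 105/416
  n = 3: D(3) = 3(3 + 10/3) = 19; numerator = -4(105/416) - 1(-12/13) = -9/104; a_3 = (-9/104)/(19) = -9/1976
  n = 4: D(4) = 4(4 + 10/3) = 88/3; numerator = -4(-9/1976) - 1(105/416) = -1851/7904; a_4 = (-1851/7904)/(88/3) = -5553/695552

r = 1; a_0 = 1; a_1 = -12/13; a_2 = 105/416; a_3 = -9/1976; a_4 = -5553/695552


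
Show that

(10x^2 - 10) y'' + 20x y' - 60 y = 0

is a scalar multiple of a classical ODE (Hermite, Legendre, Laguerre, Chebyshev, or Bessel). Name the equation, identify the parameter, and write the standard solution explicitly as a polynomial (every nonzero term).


All three coefficients share the factor -10; dividing through by -10 gives  (1 - x^2) y'' - 2x y' + 6 y = 0.
This matches the Legendre equation (1 - x^2) y'' - 2x y' + n(n+1) y = 0 (note the -2x y' term) with n(n+1) = 6, so n = 2; the polynomial solution is P_2(x).
With y = sum_k a_k x^k, matching x^k gives (k+2)(k+1) a_{k+2} = [k(k+1) - n(n+1)] a_k = (k - 2)(k + 3) a_k. The right side vanishes at k = 2, so the series with the parity of 2 terminates at degree 2.
Standard normalization (P_n(1) = 1): leading coefficient (2n)!/(2^n (n!)^2) = 24/(4*4) = 3/2, so a_2 = 3/2. Work downward with a_k = (k+1)(k+2) a_{k+2} / ((k - 2)(k + 3)):
  a_0 = (1)(2)(3/2) / ((0 - 2)(0 + 3)) = 3/(-6) = -1/2
Hence P_2(x) = 3 x^2/2 - 1/2.

P_2(x); series = 3 x^2/2 - 1/2


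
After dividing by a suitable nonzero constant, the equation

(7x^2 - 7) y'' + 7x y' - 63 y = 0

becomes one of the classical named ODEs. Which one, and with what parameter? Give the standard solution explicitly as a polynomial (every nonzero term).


All three coefficients share the factor -7; dividing through by -7 gives  (1 - x^2) y'' - x y' + 9 y = 0.
This matches the Chebyshev equation (1 - x^2) y'' - x y' + n^2 y = 0 (note the -x y' term, not -2x y') with n^2 = 9, so n = 3; the polynomial solution is T_3(x).
With y = sum_k a_k x^k, matching x^k gives (k+2)(k+1) a_{k+2} = (k^2 - n^2) a_k = (k - 3)(k + 3) a_k. The right side vanishes at k = 3, so the series with the parity of 3 terminates at degree 3.
Standard normalization: leading coefficient of T_n is 2^(n-1), so a_3 = 2^2 = 4. Work downward with a_k = (k+1)(k+2) a_{k+2} / ((k - 3)(k + 3)):
  a_1 = (2)(3)(4) / ((1 - 3)(1 + 3)) = 24/(-8) = -3
Hence T_3(x) = 4 x^3 - 3 x.

T_3(x); series = 4 x^3 - 3 x


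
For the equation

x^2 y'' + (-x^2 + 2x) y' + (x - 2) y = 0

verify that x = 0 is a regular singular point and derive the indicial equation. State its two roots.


Divide by x^2 to reach normal form y'' + P_1(x) y' + P_2(x) y = 0 with P_1(x) = -1 + 2/x and P_2(x) = 1/x - 2/x^2.
x = 0 is a singular point because the y'-coefficient -1 + 2/x has a pole at x = 0 and the y-coefficient 1/x - 2/x^2 has a pole at x = 0.
It is a regular singular point because x P_1(x) = p(x) = 2 - x and x^2 P_2(x) = q(x) = x - 2 are polynomials, hence analytic at x = 0.
p(0) = 2,  q(0) = -2.
Indicial equation: r(r-1) + p(0) r + q(0) = 0, i.e. r^2 + (p(0) - 1) r + q(0) = 0, i.e. r^2 + 1 r - 2 = 0.
Discriminant: (1)^2 - 4(-2) = 9, so r = (-1 ± 3)/2.
Solving: r_1 = 1, r_2 = -2.

indicial: r^2 + 1 r - 2 = 0; roots r_1 = 1, r_2 = -2


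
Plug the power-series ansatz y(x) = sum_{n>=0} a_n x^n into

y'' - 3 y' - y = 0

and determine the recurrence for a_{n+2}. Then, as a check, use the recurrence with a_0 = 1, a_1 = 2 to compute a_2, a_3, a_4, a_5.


Substitute y = sum_n a_n x^n.
y''(x) has coefficient (n+2)(n+1) a_{n+2} at x^n;
-3 y'(x) has coefficient -3 (n+1) a_{n+1} at x^n;
-y(x) has coefficient -1 a_n at x^n.
Matching x^n: (n+2)(n+1) a_{n+2} - 3 (n+1) a_{n+1} - 1 a_n = 0.
Thus a_{n+2} = [3 (n+1) a_{n+1} + 1 a_n] / ((n+1)(n+2)).

Check with a_0 = 1, a_1 = 2 (apply the recurrence for n = 0, 1, 2, 3): a_0 = 1, a_1 = 2, a_2 = 7/2, a_3 = 23/6, a_4 = 19/6, a_5 = 251/120.

a_(n+2) = [3 (n+1) a_(n+1) + 1 a_n] / ((n+1)(n+2)); check: a_0 = 1, a_1 = 2, a_2 = 7/2, a_3 = 23/6, a_4 = 19/6, a_5 = 251/120


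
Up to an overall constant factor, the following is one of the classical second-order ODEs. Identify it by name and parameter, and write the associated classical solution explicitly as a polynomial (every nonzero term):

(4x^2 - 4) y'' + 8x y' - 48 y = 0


All three coefficients share the factor -4; dividing through by -4 gives  (1 - x^2) y'' - 2x y' + 12 y = 0.
This matches the Legendre equation (1 - x^2) y'' - 2x y' + n(n+1) y = 0 (note the -2x y' term) with n(n+1) = 12, so n = 3; the polynomial solution is P_3(x).
With y = sum_k a_k x^k, matching x^k gives (k+2)(k+1) a_{k+2} = [k(k+1) - n(n+1)] a_k = (k - 3)(k + 4) a_k. The right side vanishes at k = 3, so the series with the parity of 3 terminates at degree 3.
Standard normalization (P_n(1) = 1): leading coefficient (2n)!/(2^n (n!)^2) = 720/(8*36) = 5/2, so a_3 = 5/2. Work downward with a_k = (k+1)(k+2) a_{k+2} / ((k - 3)(k + 4)):
  a_1 = (2)(3)(5/2) / ((1 - 3)(1 + 4)) = 15/(-10) = -3/2
Hence P_3(x) = 5 x^3/2 - 3 x/2.

P_3(x); series = 5 x^3/2 - 3 x/2


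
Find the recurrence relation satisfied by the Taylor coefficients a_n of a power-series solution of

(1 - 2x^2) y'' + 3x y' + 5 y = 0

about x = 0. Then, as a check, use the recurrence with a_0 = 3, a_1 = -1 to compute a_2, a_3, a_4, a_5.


Substitute y = sum_n a_n x^n.
(1 - 2 x^2) y'' contributes (n+2)(n+1) a_{n+2} - 2 n(n-1) a_n at x^n.
3 x y'(x) contributes 3 n a_n at x^n.
5 y(x) contributes 5 a_n at x^n.
Matching x^n: (n+2)(n+1) a_{n+2} + (-2 n(n-1) + 3 n + 5) a_n = 0.
Thus a_{n+2} = (2 n(n-1) - 3 n - 5) / ((n+1)(n+2)) * a_n.

Check with a_0 = 3, a_1 = -1 (apply the recurrence for n = 0, 1, 2, 3): a_0 = 3, a_1 = -1, a_2 = -15/2, a_3 = 4/3, a_4 = 35/8, a_5 = -2/15.

a_(n+2) = (2 n(n-1) - 3 n - 5) / ((n+1)(n+2)) * a_n; check: a_0 = 3, a_1 = -1, a_2 = -15/2, a_3 = 4/3, a_4 = 35/8, a_5 = -2/15


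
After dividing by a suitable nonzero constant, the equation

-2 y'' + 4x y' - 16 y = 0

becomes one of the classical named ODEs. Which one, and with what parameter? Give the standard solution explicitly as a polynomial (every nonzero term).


All three coefficients share the factor -2; dividing through by -2 gives  y'' - 2x y' + 8 y = 0.
This matches the Hermite equation y'' - 2x y' + 2n y = 0 with 2n = 8, so n = 4; the polynomial solution is H_4(x).
With y = sum_k a_k x^k, matching x^k gives (k+2)(k+1) a_{k+2} = 2(k - n) a_k = 2(k - 4) a_k. The right side vanishes at k = 4, so the series with the parity of 4 terminates at degree 4.
Standard normalization: leading coefficient of H_n is 2^n, so a_4 = 2^4 = 16. Work downward with a_k = (k+1)(k+2) a_{k+2} / (2(k - n)):
  a_2 = (3)(4)(16) / (2(2 - 4)) = 192/(-4) = -48
  a_0 = (1)(2)(-48) / (2(0 - 4)) = -96/(-8) = 12
Hence H_4(x) = 16 x^4 - 48 x^2 + 12.

H_4(x); series = 16 x^4 - 48 x^2 + 12


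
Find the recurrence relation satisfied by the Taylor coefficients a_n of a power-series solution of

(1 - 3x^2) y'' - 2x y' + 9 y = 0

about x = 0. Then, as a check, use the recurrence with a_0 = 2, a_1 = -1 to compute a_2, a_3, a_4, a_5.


Substitute y = sum_n a_n x^n.
(1 - 3 x^2) y'' contributes (n+2)(n+1) a_{n+2} - 3 n(n-1) a_n at x^n.
-2 x y'(x) contributes -2 n a_n at x^n.
9 y(x) contributes 9 a_n at x^n.
Matching x^n: (n+2)(n+1) a_{n+2} + (-3 n(n-1) - 2 n + 9) a_n = 0.
Thus a_{n+2} = (3 n(n-1) + 2 n - 9) / ((n+1)(n+2)) * a_n.

Check with a_0 = 2, a_1 = -1 (apply the recurrence for n = 0, 1, 2, 3): a_0 = 2, a_1 = -1, a_2 = -9, a_3 = 7/6, a_4 = -3/4, a_5 = 7/8.

a_(n+2) = (3 n(n-1) + 2 n - 9) / ((n+1)(n+2)) * a_n; check: a_0 = 2, a_1 = -1, a_2 = -9, a_3 = 7/6, a_4 = -3/4, a_5 = 7/8


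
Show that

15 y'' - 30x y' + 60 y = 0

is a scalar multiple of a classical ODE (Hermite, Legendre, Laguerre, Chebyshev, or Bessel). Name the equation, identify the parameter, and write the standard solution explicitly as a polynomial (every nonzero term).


All three coefficients share the factor 15; dividing through by 15 gives  y'' - 2x y' + 4 y = 0.
This matches the Hermite equation y'' - 2x y' + 2n y = 0 with 2n = 4, so n = 2; the polynomial solution is H_2(x).
With y = sum_k a_k x^k, matching x^k gives (k+2)(k+1) a_{k+2} = 2(k - n) a_k = 2(k - 2) a_k. The right side vanishes at k = 2, so the series with the parity of 2 terminates at degree 2.
Standard normalization: leading coefficient of H_n is 2^n, so a_2 = 2^2 = 4. Work downward with a_k = (k+1)(k+2) a_{k+2} / (2(k - n)):
  a_0 = (1)(2)(4) / (2(0 - 2)) = 8/(-4) = -2
Hence H_2(x) = 4 x^2 - 2.

H_2(x); series = 4 x^2 - 2


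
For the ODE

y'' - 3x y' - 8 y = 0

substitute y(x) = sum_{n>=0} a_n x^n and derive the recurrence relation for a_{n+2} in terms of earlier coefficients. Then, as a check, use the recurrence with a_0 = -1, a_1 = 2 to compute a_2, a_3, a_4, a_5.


Substitute y = sum_n a_n x^n.
y''(x) has coefficient (n+2)(n+1) a_{n+2} at x^n;
-3 x y'(x) has coefficient -3 n a_n at x^n (shift);
-8 y(x) has coefficient -8 a_n at x^n.
Matching x^n: (n+2)(n+1) a_{n+2} + (-3n - 8) a_n = 0.
Thus a_{n+2} = (3n + 8) / ((n+1)(n+2)) * a_n.

Check with a_0 = -1, a_1 = 2 (apply the recurrence for n = 0, 1, 2, 3): a_0 = -1, a_1 = 2, a_2 = -4, a_3 = 11/3, a_4 = -14/3, a_5 = 187/60.

a_(n+2) = (3n + 8) / ((n+1)(n+2)) * a_n; check: a_0 = -1, a_1 = 2, a_2 = -4, a_3 = 11/3, a_4 = -14/3, a_5 = 187/60


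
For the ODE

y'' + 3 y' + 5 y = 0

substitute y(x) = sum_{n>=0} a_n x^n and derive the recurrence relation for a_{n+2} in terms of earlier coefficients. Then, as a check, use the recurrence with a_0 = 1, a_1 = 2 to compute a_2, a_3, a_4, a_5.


Substitute y = sum_n a_n x^n.
y''(x) has coefficient (n+2)(n+1) a_{n+2} at x^n;
3 y'(x) has coefficient 3 (n+1) a_{n+1} at x^n;
5 y(x) has coefficient 5 a_n at x^n.
Matching x^n: (n+2)(n+1) a_{n+2} + 3 (n+1) a_{n+1} + 5 a_n = 0.
Thus a_{n+2} = [-3 (n+1) a_{n+1} - 5 a_n] / ((n+1)(n+2)).

Check with a_0 = 1, a_1 = 2 (apply the recurrence for n = 0, 1, 2, 3): a_0 = 1, a_1 = 2, a_2 = -11/2, a_3 = 23/6, a_4 = -7/12, a_5 = -73/120.

a_(n+2) = [-3 (n+1) a_(n+1) - 5 a_n] / ((n+1)(n+2)); check: a_0 = 1, a_1 = 2, a_2 = -11/2, a_3 = 23/6, a_4 = -7/12, a_5 = -73/120


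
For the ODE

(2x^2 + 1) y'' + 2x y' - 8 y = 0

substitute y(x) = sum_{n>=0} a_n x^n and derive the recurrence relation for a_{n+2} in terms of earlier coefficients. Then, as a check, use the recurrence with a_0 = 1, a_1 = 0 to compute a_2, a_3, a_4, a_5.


Substitute y = sum_n a_n x^n.
(1 + 2 x^2) y'' contributes (n+2)(n+1) a_{n+2} + 2 n(n-1) a_n at x^n.
2 x y'(x) contributes 2 n a_n at x^n.
-8 y(x) contributes -8 a_n at x^n.
Matching x^n: (n+2)(n+1) a_{n+2} + (2 n(n-1) + 2 n - 8) a_n = 0.
Thus a_{n+2} = (-2 n(n-1) - 2 n + 8) / ((n+1)(n+2)) * a_n.

Check with a_0 = 1, a_1 = 0 (apply the recurrence for n = 0, 1, 2, 3): a_0 = 1, a_1 = 0, a_2 = 4, a_3 = 0, a_4 = 0, a_5 = 0.

a_(n+2) = (-2 n(n-1) - 2 n + 8) / ((n+1)(n+2)) * a_n; check: a_0 = 1, a_1 = 0, a_2 = 4, a_3 = 0, a_4 = 0, a_5 = 0


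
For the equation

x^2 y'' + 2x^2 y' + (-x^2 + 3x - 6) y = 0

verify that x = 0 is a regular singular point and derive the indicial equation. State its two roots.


Divide by x^2 to reach normal form y'' + P_1(x) y' + P_2(x) y = 0 with P_1(x) = 2 and P_2(x) = -1 + 3/x - 6/x^2.
x = 0 is a singular point because the y-coefficient -1 + 3/x - 6/x^2 has a pole at x = 0.
It is a regular singular point because x P_1(x) = p(x) = 2x and x^2 P_2(x) = q(x) = -x^2 + 3x - 6 are polynomials, hence analytic at x = 0.
p(0) = 0,  q(0) = -6.
Indicial equation: r(r-1) + p(0) r + q(0) = 0, i.e. r^2 + (p(0) - 1) r + q(0) = 0, i.e. r^2 - 1 r - 6 = 0.
Discriminant: (-1)^2 - 4(-6) = 25, so r = (1 ± 5)/2.
Solving: r_1 = 3, r_2 = -2.

indicial: r^2 - 1 r - 6 = 0; roots r_1 = 3, r_2 = -2


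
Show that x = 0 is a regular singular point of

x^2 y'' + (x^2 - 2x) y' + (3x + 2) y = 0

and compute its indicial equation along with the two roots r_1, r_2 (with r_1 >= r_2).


Divide by x^2 to reach normal form y'' + P_1(x) y' + P_2(x) y = 0 with P_1(x) = 1 - 2/x and P_2(x) = 3/x + 2/x^2.
x = 0 is a singular point because the y'-coefficient 1 - 2/x has a pole at x = 0 and the y-coefficient 3/x + 2/x^2 has a pole at x = 0.
It is a regular singular point because x P_1(x) = p(x) = x - 2 and x^2 P_2(x) = q(x) = 3x + 2 are polynomials, hence analytic at x = 0.
p(0) = -2,  q(0) = 2.
Indicial equation: r(r-1) + p(0) r + q(0) = 0, i.e. r^2 + (p(0) - 1) r + q(0) = 0, i.e. r^2 - 3 r + 2 = 0.
Discriminant: (-3)^2 - 4(2) = 1, so r = (3 ± 1)/2.
Solving: r_1 = 2, r_2 = 1.

indicial: r^2 - 3 r + 2 = 0; roots r_1 = 2, r_2 = 1


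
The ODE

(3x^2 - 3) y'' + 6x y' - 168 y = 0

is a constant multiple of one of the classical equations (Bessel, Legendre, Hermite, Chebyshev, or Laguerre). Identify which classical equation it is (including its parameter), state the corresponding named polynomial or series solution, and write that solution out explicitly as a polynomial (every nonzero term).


All three coefficients share the factor -3; dividing through by -3 gives  (1 - x^2) y'' - 2x y' + 56 y = 0.
This matches the Legendre equation (1 - x^2) y'' - 2x y' + n(n+1) y = 0 (note the -2x y' term) with n(n+1) = 56, so n = 7; the polynomial solution is P_7(x).
With y = sum_k a_k x^k, matching x^k gives (k+2)(k+1) a_{k+2} = [k(k+1) - n(n+1)] a_k = (k - 7)(k + 8) a_k. The right side vanishes at k = 7, so the series with the parity of 7 terminates at degree 7.
Standard normalization (P_n(1) = 1): leading coefficient (2n)!/(2^n (n!)^2) = 87178291200/(128*25401600) = 429/16, so a_7 = 429/16. Work downward with a_k = (k+1)(k+2) a_{k+2} / ((k - 7)(k + 8)):
  a_5 = (6)(7)(429/16) / ((5 - 7)(5 + 8)) = (9009/8)/(-26) = -693/16
  a_3 = (4)(5)(-693/16) / ((3 - 7)(3 + 8)) = (-3465/4)/(-44) = 315/16
  a_1 = (2)(3)(315/16) / ((1 - 7)(1 + 8)) = (945/8)/(-54) = -35/16
Hence P_7(x) = 429 x^7/16 - 693 x^5/16 + 315 x^3/16 - 35 x/16.

P_7(x); series = 429 x^7/16 - 693 x^5/16 + 315 x^3/16 - 35 x/16


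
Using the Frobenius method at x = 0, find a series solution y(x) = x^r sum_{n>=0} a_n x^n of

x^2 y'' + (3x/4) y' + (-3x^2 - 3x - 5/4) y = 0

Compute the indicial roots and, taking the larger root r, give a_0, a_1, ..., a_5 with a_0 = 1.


Write in Frobenius form y'' + (p(x)/x) y' + (q(x)/x^2) y = 0:
  p(x) = 3/4,  q(x) = -3x^2 - 3x - 5/4.
Indicial equation: r(r-1) + (3/4) r + (-5/4) = 0 -> roots r_1 = 5/4, r_2 = -1.
Take r = r_1 = 5/4. Let y(x) = x^r sum_{n>=0} a_n x^n with a_0 = 1.
Substitute y = x^r sum a_n x^n and match x^{r+n}. The recurrence is
  D(n) a_n - 3 a_{n-1} - 3 a_{n-2} = 0,  where D(n) = (r+n)(r+n-1) + (3/4)(r+n) + (-5/4).
  a_n = [3 a_{n-1} + 3 a_{n-2}] / D(n).
Since the indicial polynomial factors as (r - r_1)(r - r_2), D(n) = (r_1 + n - r_1)(r_1 + n - r_2) = n(n + 9/4).
Evaluating step by step (a_0 = 1):
  n = 1: D(1) = 1(1 + 9/4) = 13/4; numerator = 3(1) = 3; a_1 = (3)/(13/4) = 12/13
  n = 2: D(2) = 2(2 + 9/4) = 17/2; numerator = 3(12/13) + 3(1) = 75/13; a_2 = (75/13)/(17/2) = 150/221
  n = 3: D(3) = 3(3 + 9/4) = 63/4; numerator = 3(150/221) + 3(12/13) = 1062/221; a_3 = (1062/221)/(63/4) = 472/1547
  n = 4: D(4) = 4(4 + 9/4) = 25; numerator = 3(472/1547) + 3(150/221) = 4566/1547; a_4 = (4566/1547)/(25) = 4566/38675
  n = 5: D(5) = 5(5 + 9/4) = 145/4; numerator = 3(4566/38675) + 3(472/1547) = 7014/5525; a_5 = (7014/5525)/(145/4) = 28056/801125

r = 5/4; a_0 = 1; a_1 = 12/13; a_2 = 150/221; a_3 = 472/1547; a_4 = 4566/38675; a_5 = 28056/801125


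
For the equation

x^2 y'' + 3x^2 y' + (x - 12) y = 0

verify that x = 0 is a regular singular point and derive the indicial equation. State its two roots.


Divide by x^2 to reach normal form y'' + P_1(x) y' + P_2(x) y = 0 with P_1(x) = 3 and P_2(x) = 1/x - 12/x^2.
x = 0 is a singular point because the y-coefficient 1/x - 12/x^2 has a pole at x = 0.
It is a regular singular point because x P_1(x) = p(x) = 3x and x^2 P_2(x) = q(x) = x - 12 are polynomials, hence analytic at x = 0.
p(0) = 0,  q(0) = -12.
Indicial equation: r(r-1) + p(0) r + q(0) = 0, i.e. r^2 + (p(0) - 1) r + q(0) = 0, i.e. r^2 - 1 r - 12 = 0.
Discriminant: (-1)^2 - 4(-12) = 49, so r = (1 ± 7)/2.
Solving: r_1 = 4, r_2 = -3.

indicial: r^2 - 1 r - 12 = 0; roots r_1 = 4, r_2 = -3


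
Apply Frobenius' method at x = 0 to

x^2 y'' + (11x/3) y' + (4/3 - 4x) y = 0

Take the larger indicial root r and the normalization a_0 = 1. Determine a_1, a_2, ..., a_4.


Write in Frobenius form y'' + (p(x)/x) y' + (q(x)/x^2) y = 0:
  p(x) = 11/3,  q(x) = 4/3 - 4x.
Indicial equation: r(r-1) + (11/3) r + (4/3) = 0 -> roots r_1 = -2/3, r_2 = -2.
Take r = r_1 = -2/3. Let y(x) = x^r sum_{n>=0} a_n x^n with a_0 = 1.
Substitute y = x^r sum a_n x^n and match x^{r+n}. The recurrence is
  D(n) a_n - 4 a_{n-1} = 0,  where D(n) = (r+n)(r+n-1) + (11/3)(r+n) + (4/3).
  a_n = 4 / D(n) * a_{n-1}.
Since the indicial polynomial factors as (r - r_1)(r - r_2), D(n) = (r_1 + n - r_1)(r_1 + n - r_2) = n(n + 4/3).
Evaluating step by step (a_0 = 1):
  n = 1: D(1) = 1(1 + 4/3) = 7/3; numerator = 4(1) = 4; a_1 = (4)/(7/3) = 12/7
  n = 2: D(2) = 2(2 + 4/3) = 20/3; numerator = 4(12/7) = 48/7; a_2 = (48/7)/(20/3) = 36/35
  n = 3: D(3) = 3(3 + 4/3) = 13; numerator = 4(36/35) = 144/35; a_3 = (144/35)/(13) = 144/455
  n = 4: D(4) = 4(4 + 4/3) = 64/3; numerator = 4(144/455) = 576/455; a_4 = (576/455)/(64/3) = 27/455

r = -2/3; a_0 = 1; a_1 = 12/7; a_2 = 36/35; a_3 = 144/455; a_4 = 27/455


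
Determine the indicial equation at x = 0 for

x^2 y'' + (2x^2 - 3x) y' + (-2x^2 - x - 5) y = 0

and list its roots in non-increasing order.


Divide by x^2 to reach normal form y'' + P_1(x) y' + P_2(x) y = 0 with P_1(x) = 2 - 3/x and P_2(x) = -2 - 1/x - 5/x^2.
x = 0 is a singular point because the y'-coefficient 2 - 3/x has a pole at x = 0 and the y-coefficient -2 - 1/x - 5/x^2 has a pole at x = 0.
It is a regular singular point because x P_1(x) = p(x) = 2x - 3 and x^2 P_2(x) = q(x) = -2x^2 - x - 5 are polynomials, hence analytic at x = 0.
p(0) = -3,  q(0) = -5.
Indicial equation: r(r-1) + p(0) r + q(0) = 0, i.e. r^2 + (p(0) - 1) r + q(0) = 0, i.e. r^2 - 4 r - 5 = 0.
Discriminant: (-4)^2 - 4(-5) = 36, so r = (4 ± 6)/2.
Solving: r_1 = 5, r_2 = -1.

indicial: r^2 - 4 r - 5 = 0; roots r_1 = 5, r_2 = -1


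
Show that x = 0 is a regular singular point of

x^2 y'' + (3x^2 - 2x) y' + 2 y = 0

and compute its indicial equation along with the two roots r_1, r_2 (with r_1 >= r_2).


Divide by x^2 to reach normal form y'' + P_1(x) y' + P_2(x) y = 0 with P_1(x) = 3 - 2/x and P_2(x) = 2/x^2.
x = 0 is a singular point because the y'-coefficient 3 - 2/x has a pole at x = 0 and the y-coefficient 2/x^2 has a pole at x = 0.
It is a regular singular point because x P_1(x) = p(x) = 3x - 2 and x^2 P_2(x) = q(x) = 2 are polynomials, hence analytic at x = 0.
p(0) = -2,  q(0) = 2.
Indicial equation: r(r-1) + p(0) r + q(0) = 0, i.e. r^2 + (p(0) - 1) r + q(0) = 0, i.e. r^2 - 3 r + 2 = 0.
Discriminant: (-3)^2 - 4(2) = 1, so r = (3 ± 1)/2.
Solving: r_1 = 2, r_2 = 1.

indicial: r^2 - 3 r + 2 = 0; roots r_1 = 2, r_2 = 1


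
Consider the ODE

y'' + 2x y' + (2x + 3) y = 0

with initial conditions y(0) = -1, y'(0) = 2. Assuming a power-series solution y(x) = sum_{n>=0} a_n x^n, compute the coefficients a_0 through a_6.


Ansatz: y(x) = sum_{n>=0} a_n x^n, so y'(x) = sum_{n>=1} n a_n x^(n-1) and y''(x) = sum_{n>=2} n(n-1) a_n x^(n-2).
Substitute into P(x) y'' + Q(x) y' + R(x) y = 0 with P(x) = 1, Q(x) = 2x, R(x) = 2x + 3, and match powers of x.
Initial conditions: a_0 = -1, a_1 = 2.
Setting the coefficient of each power of x to zero and solving order by order (substituting the coefficients already found):
  x^0: 2 a_2 + 3 a_0 = 0  ->  2 a_2 = -3 a_0 = 3  ->  a_2 = 3/2
  x^1: 6 a_3 + 5 a_1 + 2 a_0 = 0  ->  6 a_3 = -5 a_1 - 2 a_0 = -8  ->  a_3 = -4/3
  x^2: 12 a_4 + 7 a_2 + 2 a_1 = 0  ->  12 a_4 = -7 a_2 - 2 a_1 = -29/2  ->  a_4 = -29/24
  x^3: 20 a_5 + 9 a_3 + 2 a_2 = 0  ->  20 a_5 = -9 a_3 - 2 a_2 = 9  ->  a_5 = 9/20
  x^4: 30 a_6 + 11 a_4 + 2 a_3 = 0  ->  30 a_6 = -11 a_4 - 2 a_3 = 383/24  ->  a_6 = 383/720
Truncated series: y(x) = -1 + 2 x + (3/2) x^2 - (4/3) x^3 - (29/24) x^4 + (9/20) x^5 + (383/720) x^6 + O(x^7).

a_0 = -1; a_1 = 2; a_2 = 3/2; a_3 = -4/3; a_4 = -29/24; a_5 = 9/20; a_6 = 383/720


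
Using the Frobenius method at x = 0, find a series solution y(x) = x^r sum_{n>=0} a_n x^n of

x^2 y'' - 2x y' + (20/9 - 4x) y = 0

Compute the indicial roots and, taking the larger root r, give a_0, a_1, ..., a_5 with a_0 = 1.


Write in Frobenius form y'' + (p(x)/x) y' + (q(x)/x^2) y = 0:
  p(x) = -2,  q(x) = 20/9 - 4x.
Indicial equation: r(r-1) + (-2) r + (20/9) = 0 -> roots r_1 = 5/3, r_2 = 4/3.
Take r = r_1 = 5/3. Let y(x) = x^r sum_{n>=0} a_n x^n with a_0 = 1.
Substitute y = x^r sum a_n x^n and match x^{r+n}. The recurrence is
  D(n) a_n - 4 a_{n-1} = 0,  where D(n) = (r+n)(r+n-1) + (-2)(r+n) + (20/9).
  a_n = 4 / D(n) * a_{n-1}.
Since the indicial polynomial factors as (r - r_1)(r - r_2), D(n) = (r_1 + n - r_1)(r_1 + n - r_2) = n(n + 1/3).
Evaluating step by step (a_0 = 1):
  n = 1: D(1) = 1(1 + 1/3) = 4/3; numerator = 4(1) = 4; a_1 = (4)/(4/3) = 3
  n = 2: D(2) = 2(2 + 1/3) = 14/3; numerator = 4(3) = 12; a_2 = (12)/(14/3) = 18/7
  n = 3: D(3) = 3(3 + 1/3) = 10; numerator = 4(18/7) = 72/7; a_3 = (72/7)/(10) = 36/35
  n = 4: D(4) = 4(4 + 1/3) = 52/3; numerator = 4(36/35) = 144/35; a_4 = (144/35)/(52/3) = 108/455
  n = 5: D(5) = 5(5 + 1/3) = 80/3; numerator = 4(108/455) = 432/455; a_5 = (432/455)/(80/3) = 81/2275

r = 5/3; a_0 = 1; a_1 = 3; a_2 = 18/7; a_3 = 36/35; a_4 = 108/455; a_5 = 81/2275


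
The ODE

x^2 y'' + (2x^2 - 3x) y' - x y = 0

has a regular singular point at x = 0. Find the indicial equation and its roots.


Divide by x^2 to reach normal form y'' + P_1(x) y' + P_2(x) y = 0 with P_1(x) = 2 - 3/x and P_2(x) = -1/x.
x = 0 is a singular point because the y'-coefficient 2 - 3/x has a pole at x = 0 and the y-coefficient -1/x has a pole at x = 0.
It is a regular singular point because x P_1(x) = p(x) = 2x - 3 and x^2 P_2(x) = q(x) = -x are polynomials, hence analytic at x = 0.
p(0) = -3,  q(0) = 0.
Indicial equation: r(r-1) + p(0) r + q(0) = 0, i.e. r^2 + (p(0) - 1) r + q(0) = 0, i.e. r^2 - 4 r = 0.
Discriminant: (-4)^2 - 4(0) = 16, so r = (4 ± 4)/2.
Solving: r_1 = 4, r_2 = 0.

indicial: r^2 - 4 r = 0; roots r_1 = 4, r_2 = 0


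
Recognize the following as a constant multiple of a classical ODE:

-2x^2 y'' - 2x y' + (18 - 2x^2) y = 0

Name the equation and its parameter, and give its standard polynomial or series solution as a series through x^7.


All three coefficients share the factor -2; dividing through by -2 gives  x^2 y'' + x y' + (x^2 - 9) y = 0.
This matches the Bessel equation x^2 y'' + x y' + (x^2 - nu^2) y = 0 with nu^2 = 9, so nu = 3; the solution bounded at x = 0 is J_3(x).
Frobenius at x = 0: indicial roots ±nu; for r = nu the recurrence k(k + 2nu) c_k = -c_{k-2} gives the standard series J_nu(x) = sum_{k>=0} (-1)^k / (k! (k+nu)!) (x/2)^(2k+nu). Evaluate the first 3 terms:
  k = 0: (-1)^0 / (0! * 3! * 2^3) x^3 = 1/(1*6*8) x^3 = (1/48) x^3
  k = 1: (-1)^1 / (1! * 4! * 2^5) x^5 = -1/(1*24*32) x^5 = (-1/768) x^5
  k = 2: (-1)^2 / (2! * 5! * 2^7) x^7 = 1/(2*120*128) x^7 = (1/30720) x^7
Hence J_3(x) = x^7/30720 - x^5/768 + x^3/48 + ....

J_3(x); series = x^7/30720 - x^5/768 + x^3/48


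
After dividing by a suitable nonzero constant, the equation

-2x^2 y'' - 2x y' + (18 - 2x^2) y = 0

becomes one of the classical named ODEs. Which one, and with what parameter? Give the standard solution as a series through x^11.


All three coefficients share the factor -2; dividing through by -2 gives  x^2 y'' + x y' + (x^2 - 9) y = 0.
This matches the Bessel equation x^2 y'' + x y' + (x^2 - nu^2) y = 0 with nu^2 = 9, so nu = 3; the solution bounded at x = 0 is J_3(x).
Frobenius at x = 0: indicial roots ±nu; for r = nu the recurrence k(k + 2nu) c_k = -c_{k-2} gives the standard series J_nu(x) = sum_{k>=0} (-1)^k / (k! (k+nu)!) (x/2)^(2k+nu). Evaluate the first 5 terms:
  k = 0: (-1)^0 / (0! * 3! * 2^3) x^3 = 1/(1*6*8) x^3 = (1/48) x^3
  k = 1: (-1)^1 / (1! * 4! * 2^5) x^5 = -1/(1*24*32) x^5 = (-1/768) x^5
  k = 2: (-1)^2 / (2! * 5! * 2^7) x^7 = 1/(2*120*128) x^7 = (1/30720) x^7
  k = 3: (-1)^3 / (3! * 6! * 2^9) x^9 = -1/(6*720*512) x^9 = (-1/2211840) x^9
  k = 4: (-1)^4 / (4! * 7! * 2^11) x^11 = 1/(24*5040*2048) x^11 = (1/247726080) x^11
Hence J_3(x) = x^11/247726080 - x^9/2211840 + x^7/30720 - x^5/768 + x^3/48 + ....

J_3(x); series = x^11/247726080 - x^9/2211840 + x^7/30720 - x^5/768 + x^3/48


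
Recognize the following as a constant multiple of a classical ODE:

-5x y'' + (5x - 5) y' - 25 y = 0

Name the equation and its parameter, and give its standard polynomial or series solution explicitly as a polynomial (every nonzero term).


All three coefficients share the factor -5; dividing through by -5 gives  x y'' + (1 - x) y' + 5 y = 0.
This matches the Laguerre equation x y'' + (1 - x) y' + n y = 0 with n = 5; the polynomial solution is L_5(x).
With y = sum_k a_k x^k, matching x^k gives (k+1)k a_{k+1} + (k+1) a_{k+1} - k a_k + n a_k = 0, i.e. (k+1)^2 a_{k+1} = (k - n) a_k = (k - 5) a_k. The right side vanishes at k = 5, so the series terminates at degree 5.
Standard normalization L_n(0) = 1 gives a_0 = 1. Work upward with a_{k+1} = (k - 5) a_k / (k+1)^2:
  a_1 = (0 - 5)(1) / 1^2 = -5/1 = -5
  a_2 = (1 - 5)(-5) / 2^2 = 20/4 = 5
  a_3 = (2 - 5)(5) / 3^2 = -15/9 = -5/3
  a_4 = (3 - 5)(-5/3) / 4^2 = (10/3)/16 = 5/24
  a_5 = (4 - 5)(5/24) / 5^2 = (-5/24)/25 = -1/120
Hence L_5(x) = -x^5/120 + 5 x^4/24 - 5 x^3/3 + 5 x^2 - 5 x + 1.

L_5(x); series = -x^5/120 + 5 x^4/24 - 5 x^3/3 + 5 x^2 - 5 x + 1


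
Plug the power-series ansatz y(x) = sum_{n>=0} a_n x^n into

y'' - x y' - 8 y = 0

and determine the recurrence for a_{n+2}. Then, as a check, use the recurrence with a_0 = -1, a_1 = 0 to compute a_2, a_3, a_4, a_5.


Substitute y = sum_n a_n x^n.
y''(x) has coefficient (n+2)(n+1) a_{n+2} at x^n;
-x y'(x) has coefficient -n a_n at x^n (shift);
-8 y(x) has coefficient -8 a_n at x^n.
Matching x^n: (n+2)(n+1) a_{n+2} + (-n - 8) a_n = 0.
Thus a_{n+2} = (n + 8) / ((n+1)(n+2)) * a_n.

Check with a_0 = -1, a_1 = 0 (apply the recurrence for n = 0, 1, 2, 3): a_0 = -1, a_1 = 0, a_2 = -4, a_3 = 0, a_4 = -10/3, a_5 = 0.

a_(n+2) = (n + 8) / ((n+1)(n+2)) * a_n; check: a_0 = -1, a_1 = 0, a_2 = -4, a_3 = 0, a_4 = -10/3, a_5 = 0


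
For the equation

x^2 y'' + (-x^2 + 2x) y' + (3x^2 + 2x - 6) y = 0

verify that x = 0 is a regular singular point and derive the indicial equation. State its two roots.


Divide by x^2 to reach normal form y'' + P_1(x) y' + P_2(x) y = 0 with P_1(x) = -1 + 2/x and P_2(x) = 3 + 2/x - 6/x^2.
x = 0 is a singular point because the y'-coefficient -1 + 2/x has a pole at x = 0 and the y-coefficient 3 + 2/x - 6/x^2 has a pole at x = 0.
It is a regular singular point because x P_1(x) = p(x) = 2 - x and x^2 P_2(x) = q(x) = 3x^2 + 2x - 6 are polynomials, hence analytic at x = 0.
p(0) = 2,  q(0) = -6.
Indicial equation: r(r-1) + p(0) r + q(0) = 0, i.e. r^2 + (p(0) - 1) r + q(0) = 0, i.e. r^2 + 1 r - 6 = 0.
Discriminant: (1)^2 - 4(-6) = 25, so r = (-1 ± 5)/2.
Solving: r_1 = 2, r_2 = -3.

indicial: r^2 + 1 r - 6 = 0; roots r_1 = 2, r_2 = -3


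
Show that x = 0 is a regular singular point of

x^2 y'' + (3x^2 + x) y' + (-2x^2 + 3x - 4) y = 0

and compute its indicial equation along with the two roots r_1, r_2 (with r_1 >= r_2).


Divide by x^2 to reach normal form y'' + P_1(x) y' + P_2(x) y = 0 with P_1(x) = 3 + 1/x and P_2(x) = -2 + 3/x - 4/x^2.
x = 0 is a singular point because the y'-coefficient 3 + 1/x has a pole at x = 0 and the y-coefficient -2 + 3/x - 4/x^2 has a pole at x = 0.
It is a regular singular point because x P_1(x) = p(x) = 3x + 1 and x^2 P_2(x) = q(x) = -2x^2 + 3x - 4 are polynomials, hence analytic at x = 0.
p(0) = 1,  q(0) = -4.
Indicial equation: r(r-1) + p(0) r + q(0) = 0, i.e. r^2 + (p(0) - 1) r + q(0) = 0, i.e. r^2 - 4 = 0.
Discriminant: (0)^2 - 4(-4) = 16, so r = (0 ± 4)/2.
Solving: r_1 = 2, r_2 = -2.

indicial: r^2 - 4 = 0; roots r_1 = 2, r_2 = -2


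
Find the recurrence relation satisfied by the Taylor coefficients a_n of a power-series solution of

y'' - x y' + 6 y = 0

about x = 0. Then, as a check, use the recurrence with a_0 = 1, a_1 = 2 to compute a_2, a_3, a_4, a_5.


Substitute y = sum_n a_n x^n.
y''(x) has coefficient (n+2)(n+1) a_{n+2} at x^n;
-x y'(x) has coefficient -n a_n at x^n (shift);
6 y(x) has coefficient 6 a_n at x^n.
Matching x^n: (n+2)(n+1) a_{n+2} + (-n + 6) a_n = 0.
Thus a_{n+2} = (n - 6) / ((n+1)(n+2)) * a_n.

Check with a_0 = 1, a_1 = 2 (apply the recurrence for n = 0, 1, 2, 3): a_0 = 1, a_1 = 2, a_2 = -3, a_3 = -5/3, a_4 = 1, a_5 = 1/4.

a_(n+2) = (n - 6) / ((n+1)(n+2)) * a_n; check: a_0 = 1, a_1 = 2, a_2 = -3, a_3 = -5/3, a_4 = 1, a_5 = 1/4


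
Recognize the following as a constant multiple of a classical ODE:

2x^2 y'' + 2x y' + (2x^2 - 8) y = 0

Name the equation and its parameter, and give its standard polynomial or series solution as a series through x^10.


All three coefficients share the factor 2; dividing through by 2 gives  x^2 y'' + x y' + (x^2 - 4) y = 0.
This matches the Bessel equation x^2 y'' + x y' + (x^2 - nu^2) y = 0 with nu^2 = 4, so nu = 2; the solution bounded at x = 0 is J_2(x).
Frobenius at x = 0: indicial roots ±nu; for r = nu the recurrence k(k + 2nu) c_k = -c_{k-2} gives the standard series J_nu(x) = sum_{k>=0} (-1)^k / (k! (k+nu)!) (x/2)^(2k+nu). Evaluate the first 5 terms:
  k = 0: (-1)^0 / (0! * 2! * 2^2) x^2 = 1/(1*2*4) x^2 = (1/8) x^2
  k = 1: (-1)^1 / (1! * 3! * 2^4) x^4 = -1/(1*6*16) x^4 = (-1/96) x^4
  k = 2: (-1)^2 / (2! * 4! * 2^6) x^6 = 1/(2*24*64) x^6 = (1/3072) x^6
  k = 3: (-1)^3 / (3! * 5! * 2^8) x^8 = -1/(6*120*256) x^8 = (-1/184320) x^8
  k = 4: (-1)^4 / (4! * 6! * 2^10) x^10 = 1/(24*720*1024) x^10 = (1/17694720) x^10
Hence J_2(x) = x^10/17694720 - x^8/184320 + x^6/3072 - x^4/96 + x^2/8 + ....

J_2(x); series = x^10/17694720 - x^8/184320 + x^6/3072 - x^4/96 + x^2/8


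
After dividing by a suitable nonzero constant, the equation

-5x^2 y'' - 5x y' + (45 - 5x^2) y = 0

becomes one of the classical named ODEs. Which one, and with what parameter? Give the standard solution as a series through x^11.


All three coefficients share the factor -5; dividing through by -5 gives  x^2 y'' + x y' + (x^2 - 9) y = 0.
This matches the Bessel equation x^2 y'' + x y' + (x^2 - nu^2) y = 0 with nu^2 = 9, so nu = 3; the solution bounded at x = 0 is J_3(x).
Frobenius at x = 0: indicial roots ±nu; for r = nu the recurrence k(k + 2nu) c_k = -c_{k-2} gives the standard series J_nu(x) = sum_{k>=0} (-1)^k / (k! (k+nu)!) (x/2)^(2k+nu). Evaluate the first 5 terms:
  k = 0: (-1)^0 / (0! * 3! * 2^3) x^3 = 1/(1*6*8) x^3 = (1/48) x^3
  k = 1: (-1)^1 / (1! * 4! * 2^5) x^5 = -1/(1*24*32) x^5 = (-1/768) x^5
  k = 2: (-1)^2 / (2! * 5! * 2^7) x^7 = 1/(2*120*128) x^7 = (1/30720) x^7
  k = 3: (-1)^3 / (3! * 6! * 2^9) x^9 = -1/(6*720*512) x^9 = (-1/2211840) x^9
  k = 4: (-1)^4 / (4! * 7! * 2^11) x^11 = 1/(24*5040*2048) x^11 = (1/247726080) x^11
Hence J_3(x) = x^11/247726080 - x^9/2211840 + x^7/30720 - x^5/768 + x^3/48 + ....

J_3(x); series = x^11/247726080 - x^9/2211840 + x^7/30720 - x^5/768 + x^3/48


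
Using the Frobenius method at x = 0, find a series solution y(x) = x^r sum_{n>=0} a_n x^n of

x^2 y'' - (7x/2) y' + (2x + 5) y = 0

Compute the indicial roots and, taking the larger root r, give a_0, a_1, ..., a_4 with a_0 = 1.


Write in Frobenius form y'' + (p(x)/x) y' + (q(x)/x^2) y = 0:
  p(x) = -7/2,  q(x) = 2x + 5.
Indicial equation: r(r-1) + (-7/2) r + (5) = 0 -> roots r_1 = 5/2, r_2 = 2.
Take r = r_1 = 5/2. Let y(x) = x^r sum_{n>=0} a_n x^n with a_0 = 1.
Substitute y = x^r sum a_n x^n and match x^{r+n}. The recurrence is
  D(n) a_n + 2 a_{n-1} = 0,  where D(n) = (r+n)(r+n-1) + (-7/2)(r+n) + (5).
  a_n = -2 / D(n) * a_{n-1}.
Since the indicial polynomial factors as (r - r_1)(r - r_2), D(n) = (r_1 + n - r_1)(r_1 + n - r_2) = n(n + 1/2).
Evaluating step by step (a_0 = 1):
  n = 1: D(1) = 1(1 + 1/2) = 3/2; numerator = -2(1) = -2; a_1 = (-2)/(3/2) = -4/3
  n = 2: D(2) = 2(2 + 1/2) = 5; numerator = -2(-4/3) = 8/3; a_2 = (8/3)/(5) = 8/15
  n = 3: D(3) = 3(3 + 1/2) = 21/2; numerator = -2(8/15) = -16/15; a_3 = (-16/15)/(21/2) = -32/315
  n = 4: D(4) = 4(4 + 1/2) = 18; numerator = -2(-32/315) = 64/315; a_4 = (64/315)/(18) = 32/2835

r = 5/2; a_0 = 1; a_1 = -4/3; a_2 = 8/15; a_3 = -32/315; a_4 = 32/2835
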